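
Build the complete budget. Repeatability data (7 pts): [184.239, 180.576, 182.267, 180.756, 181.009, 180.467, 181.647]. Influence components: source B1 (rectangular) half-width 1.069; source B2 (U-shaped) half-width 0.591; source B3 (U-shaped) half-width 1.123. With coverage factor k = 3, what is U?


mean = (184.239 + 180.576 + 182.267 + 180.756 + 181.009 + 180.467 + 181.647) / 7 = 181.5658571
s = sqrt(sum((x - mean)^2)/(n-1)) = 1.3414632
u_A = s / sqrt(n) = 1.3414632 / sqrt(7) = 0.50702543
u_B1 = 1.069 / sqrt(3) = 0.61718744
u_B2 = 0.591 / sqrt(2) = 0.41790011
u_B3 = 1.123 / sqrt(2) = 0.79408092
uc = sqrt(0.50702543^2 + 0.61718744^2 + 0.41790011^2 + 0.79408092^2) = 1.2013326
U = k * uc = 3 * 1.2013326
U = 3.6040

3.6040


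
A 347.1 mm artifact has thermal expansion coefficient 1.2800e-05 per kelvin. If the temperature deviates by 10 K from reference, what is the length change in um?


dL = L * alpha * dT
= 347.1 * 1.2800e-05 * 10
= 0.0444288 mm
dL_um = 0.0444288 * 1000 = 44.4288 um

44.4288


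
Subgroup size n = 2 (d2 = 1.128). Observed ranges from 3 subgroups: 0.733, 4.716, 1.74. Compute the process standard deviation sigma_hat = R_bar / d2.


R_bar = (0.733 + 4.716 + 1.74) / 3
R_bar = 7.189 / 3 = 2.3963333
sigma_hat = R_bar / d2 = 2.3963333 / 1.128 = 2.1244

2.1244


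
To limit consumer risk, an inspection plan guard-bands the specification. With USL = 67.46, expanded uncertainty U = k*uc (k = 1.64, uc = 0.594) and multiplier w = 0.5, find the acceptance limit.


U = k * uc = 1.64 * 0.594 = 0.97416
guard band g = w * U = 0.5 * 0.97416 = 0.48708
AL = USL - g = 67.46 - 0.48708
AL = 66.9729

66.9729


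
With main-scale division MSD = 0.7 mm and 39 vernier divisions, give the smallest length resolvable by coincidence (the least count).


LC = MSD / n_div
= 0.7 / 39
= 0.0179

0.0179


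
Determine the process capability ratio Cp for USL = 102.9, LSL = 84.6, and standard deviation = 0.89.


Cp = (USL - LSL) / (6 * sigma)
= (102.9 - 84.6) / (6 * 0.89)
= 18.3000 / 5.3400
= 3.4270

3.4270


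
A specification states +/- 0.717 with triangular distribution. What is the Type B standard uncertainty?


u_B = half_width / sqrt(6)
u_B = 0.717 / 2.4494897
u_B = 0.2927

0.2927


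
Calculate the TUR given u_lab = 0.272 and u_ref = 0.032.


TUR = u_lab / u_ref
= 0.272 / 0.032
= 8.5000

8.5000


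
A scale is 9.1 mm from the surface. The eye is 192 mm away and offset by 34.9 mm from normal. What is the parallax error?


error = h * offset / d
= 9.1 * 34.9 / 192
= 1.6541

1.6541


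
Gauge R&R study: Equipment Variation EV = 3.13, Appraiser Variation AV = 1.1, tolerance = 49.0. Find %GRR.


GRR = sqrt(EV^2 + AV^2) = sqrt(3.13^2 + 1.1^2) = 3.3176648
%GRR = GRR / tol * 100 = 3.3176648 / 49.0 * 100
%GRR = 6.7707

6.7707


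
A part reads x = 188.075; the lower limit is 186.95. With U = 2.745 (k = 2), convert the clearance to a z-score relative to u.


u = U / k = 2.745 / 2 = 1.3725
margin = |LSL - x| = |186.95 - 188.075| = 1.125
z = margin / u = 1.125 / 1.3725
z = 0.8197

0.8197


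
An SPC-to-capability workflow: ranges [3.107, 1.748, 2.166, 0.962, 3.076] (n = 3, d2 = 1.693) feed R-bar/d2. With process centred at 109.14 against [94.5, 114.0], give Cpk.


R_bar = (3.107 + 1.748 + 2.166 + 0.962 + 3.076) / 5 = 2.2118
sigma = R_bar / d2 = 2.2118 / 1.693 = 1.3064383
Cp = (USL - LSL)/(6*sigma) = (114.0 - 94.5)/(6*1.3064383) = 2.4877
Cpu = (114.0 - 109.14)/(3*1.3064383) = 1.2400
Cpl = (109.14 - 94.5)/(3*1.3064383) = 3.7353
Cpk = min(Cpu, Cpl) = 1.2400

1.2400


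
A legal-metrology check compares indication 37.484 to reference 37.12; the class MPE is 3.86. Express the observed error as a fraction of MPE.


e = indication - reference = 37.484 - 37.12 = 0.3640
|e| = 0.3640
ratio = |e| / MPE = 0.3640 / 3.86
ratio = 0.0943

0.0943


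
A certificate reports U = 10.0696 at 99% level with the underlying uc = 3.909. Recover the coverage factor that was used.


k = U / uc
k = 10.0696 / 3.909
k = 2.576

2.576


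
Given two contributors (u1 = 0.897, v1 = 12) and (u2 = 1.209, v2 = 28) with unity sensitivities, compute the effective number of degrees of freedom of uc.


uc = sqrt(u1^2 + u2^2) = sqrt(0.897^2 + 1.209^2) = 1.5054202
v_eff = uc^4 / (u1^4/v1 + u2^4/v2)
= 1.5054202^4 / (0.897^4/12 + 1.209^4/28)
= 5.1360703 / 0.13025361
v_eff = 39.4313

39.4313


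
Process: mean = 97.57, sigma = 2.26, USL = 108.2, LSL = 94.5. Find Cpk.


Cpu = (USL - mean) / (3*sigma) = (108.2 - 97.57) / (3*2.26) = 1.5678
Cpl = (mean - LSL) / (3*sigma) = (97.57 - 94.5) / (3*2.26) = 0.4528
Cpk = min(Cpu, Cpl) = 0.4528

0.4528


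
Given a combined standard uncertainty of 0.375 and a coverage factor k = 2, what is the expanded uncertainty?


U = k * uc
U = 2 * 0.375
U = 0.7500

0.7500


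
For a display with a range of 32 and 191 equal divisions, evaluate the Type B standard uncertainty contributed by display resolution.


resolution = range / divisions
resolution = 32 / 191 = 0.16753927
u_res = resolution / (2*sqrt(3))
u_res = 0.16753927 / 3.4641016
u_res = 0.0484

0.0484


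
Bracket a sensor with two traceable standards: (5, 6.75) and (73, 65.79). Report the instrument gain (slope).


slope = (y2 - y1) / (x2 - x1)
= (65.79 - 6.75) / (73 - 5)
= 59.0400 / 68
= 0.8682

0.8682


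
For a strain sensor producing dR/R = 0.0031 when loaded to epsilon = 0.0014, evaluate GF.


GF = (dR/R) / epsilon
= 0.0031 / 0.0014
= 2.2143

2.2143


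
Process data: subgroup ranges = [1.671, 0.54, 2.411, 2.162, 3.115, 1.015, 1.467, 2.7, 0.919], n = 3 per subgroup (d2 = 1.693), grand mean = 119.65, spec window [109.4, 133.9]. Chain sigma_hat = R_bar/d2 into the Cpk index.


R_bar = (1.671 + 0.54 + 2.411 + 2.162 + 3.115 + 1.015 + 1.467 + 2.7 + 0.919) / 9 = 1.7777778
sigma = R_bar / d2 = 1.7777778 / 1.693 = 1.0500755
Cp = (USL - LSL)/(6*sigma) = (133.9 - 109.4)/(6*1.0500755) = 3.8886
Cpu = (133.9 - 119.65)/(3*1.0500755) = 4.5235
Cpl = (119.65 - 109.4)/(3*1.0500755) = 3.2537
Cpk = min(Cpu, Cpl) = 3.2537

3.2537


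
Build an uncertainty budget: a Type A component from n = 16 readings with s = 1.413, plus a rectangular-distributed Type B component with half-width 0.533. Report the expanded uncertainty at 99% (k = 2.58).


u_A = s / sqrt(n) = 1.413 / sqrt(16) = 0.35325
u_B = half_width / sqrt(3) = 0.533 / sqrt(3) = 0.30772769
uc = sqrt(u_A^2 + u_B^2) = sqrt(0.35325^2 + 0.30772769^2) = 0.46848895
U = k * uc = 2.58 * 0.46848895
U = 1.2087

1.2087


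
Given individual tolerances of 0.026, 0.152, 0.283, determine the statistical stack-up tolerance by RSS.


RSS = sqrt(0.026^2 + 0.152^2 + 0.283^2)
= sqrt(0.103869)
= 0.3223

0.3223


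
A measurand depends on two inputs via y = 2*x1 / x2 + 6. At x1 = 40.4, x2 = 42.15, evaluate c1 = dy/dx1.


y = 2*x1 / x2 + 6
dy/dx1 = 2/x2
Evaluate at x2 = 42.15: c1 = 2 / 42.15
c1 = 0.0474

0.0474


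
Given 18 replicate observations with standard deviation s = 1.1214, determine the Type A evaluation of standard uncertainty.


u_A = s / sqrt(n)
u_A = 1.1214 / sqrt(18)
u_A = 1.1214 / 4.2426407
u_A = 0.2643

0.2643


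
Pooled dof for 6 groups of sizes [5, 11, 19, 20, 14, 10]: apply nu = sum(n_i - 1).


nu = sum_i (n_i - 1)
nu = ((5 - 1) + (11 - 1) + (19 - 1) + (20 - 1) + (14 - 1) + (10 - 1))
nu = 4 + 10 + 18 + 19 + 13 + 9
nu = 73

73


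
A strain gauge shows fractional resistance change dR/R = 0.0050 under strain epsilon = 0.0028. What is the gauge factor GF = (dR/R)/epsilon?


GF = (dR/R) / epsilon
= 0.0050 / 0.0028
= 1.7857

1.7857


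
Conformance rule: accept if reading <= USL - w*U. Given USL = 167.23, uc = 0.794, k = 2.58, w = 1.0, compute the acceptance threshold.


U = k * uc = 2.58 * 0.794 = 2.04852
guard band g = w * U = 1.0 * 2.04852 = 2.04852
AL = USL - g = 167.23 - 2.04852
AL = 165.1815

165.1815


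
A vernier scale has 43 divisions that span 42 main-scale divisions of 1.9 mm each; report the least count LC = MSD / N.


LC = MSD / n_div
= 1.9 / 43
= 0.0442

0.0442


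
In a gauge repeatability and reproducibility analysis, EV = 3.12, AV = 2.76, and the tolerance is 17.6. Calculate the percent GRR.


GRR = sqrt(EV^2 + AV^2) = sqrt(3.12^2 + 2.76^2) = 4.1655732
%GRR = GRR / tol * 100 = 4.1655732 / 17.6 * 100
%GRR = 23.6680

23.6680


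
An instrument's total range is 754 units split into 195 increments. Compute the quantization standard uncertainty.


resolution = range / divisions
resolution = 754 / 195 = 3.8666667
u_res = resolution / (2*sqrt(3))
u_res = 3.8666667 / 3.4641016
u_res = 1.1162

1.1162


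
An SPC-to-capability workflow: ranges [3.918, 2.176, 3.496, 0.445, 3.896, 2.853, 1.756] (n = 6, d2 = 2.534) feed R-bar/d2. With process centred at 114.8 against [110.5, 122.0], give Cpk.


R_bar = (3.918 + 2.176 + 3.496 + 0.445 + 3.896 + 2.853 + 1.756) / 7 = 2.6485714
sigma = R_bar / d2 = 2.6485714 / 2.534 = 1.0452137
Cp = (USL - LSL)/(6*sigma) = (122.0 - 110.5)/(6*1.0452137) = 1.8338
Cpu = (122.0 - 114.8)/(3*1.0452137) = 2.2962
Cpl = (114.8 - 110.5)/(3*1.0452137) = 1.3713
Cpk = min(Cpu, Cpl) = 1.3713

1.3713


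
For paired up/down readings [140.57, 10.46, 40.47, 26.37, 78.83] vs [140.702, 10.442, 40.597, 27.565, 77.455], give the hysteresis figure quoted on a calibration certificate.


|140.57 - 140.702| = 0.1320
|10.46 - 10.442| = 0.0180
|40.47 - 40.597| = 0.1270
|26.37 - 27.565| = 1.1950
|78.83 - 77.455| = 1.3750
hysteresis = max(diffs) = 1.3750

1.3750


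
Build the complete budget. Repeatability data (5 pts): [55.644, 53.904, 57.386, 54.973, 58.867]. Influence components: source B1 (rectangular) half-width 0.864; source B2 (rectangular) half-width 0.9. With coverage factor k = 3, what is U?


mean = (55.644 + 53.904 + 57.386 + 54.973 + 58.867) / 5 = 56.1548
s = sqrt(sum((x - mean)^2)/(n-1)) = 1.9745601
u_A = s / sqrt(n) = 1.9745601 / sqrt(5) = 0.88305012
u_B1 = 0.864 / sqrt(3) = 0.49883063
u_B2 = 0.9 / sqrt(3) = 0.51961524
uc = sqrt(0.88305012^2 + 0.49883063^2 + 0.51961524^2) = 1.1395655
U = k * uc = 3 * 1.1395655
U = 3.4187

3.4187


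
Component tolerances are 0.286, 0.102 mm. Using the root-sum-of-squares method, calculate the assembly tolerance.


RSS = sqrt(0.286^2 + 0.102^2)
= sqrt(0.0922)
= 0.3036

0.3036


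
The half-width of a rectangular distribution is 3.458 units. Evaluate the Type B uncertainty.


u_B = half_width / sqrt(3)
u_B = 3.458 / 1.7320508
u_B = 1.9965

1.9965


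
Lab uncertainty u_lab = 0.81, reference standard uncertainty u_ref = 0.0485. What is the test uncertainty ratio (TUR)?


TUR = u_lab / u_ref
= 0.81 / 0.0485
= 16.7010

16.7010


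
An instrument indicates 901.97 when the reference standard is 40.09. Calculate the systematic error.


Systematic error = measured - true
= 901.97 - 40.09
= 861.8800

861.8800


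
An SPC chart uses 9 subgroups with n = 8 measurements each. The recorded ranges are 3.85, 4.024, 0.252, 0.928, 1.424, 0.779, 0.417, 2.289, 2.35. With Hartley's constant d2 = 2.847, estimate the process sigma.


R_bar = (3.85 + 4.024 + 0.252 + 0.928 + 1.424 + 0.779 + 0.417 + 2.289 + 2.35) / 9
R_bar = 16.313 / 9 = 1.8125556
sigma_hat = R_bar / d2 = 1.8125556 / 2.847 = 0.6367

0.6367


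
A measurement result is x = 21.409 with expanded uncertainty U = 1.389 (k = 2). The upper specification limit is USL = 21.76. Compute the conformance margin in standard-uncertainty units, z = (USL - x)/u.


u = U / k = 1.389 / 2 = 0.6945
margin = |USL - x| = |21.76 - 21.409| = 0.351
z = margin / u = 0.351 / 0.6945
z = 0.5054

0.5054


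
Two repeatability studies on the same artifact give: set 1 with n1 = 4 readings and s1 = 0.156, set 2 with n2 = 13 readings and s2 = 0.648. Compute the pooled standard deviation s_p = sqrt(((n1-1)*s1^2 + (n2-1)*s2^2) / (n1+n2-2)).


s_p = sqrt(((n1-1)*s1^2 + (n2-1)*s2^2) / (n1+n2-2))
numerator = (4-1)*0.156^2 + (13-1)*0.648^2 = 0.073008 + 5.038848 = 5.111856
denominator = 4 + 13 - 2 = 15
s_p^2 = 5.111856 / 15 = 0.3407904
s_p = sqrt(0.3407904) = 0.5838

0.5838


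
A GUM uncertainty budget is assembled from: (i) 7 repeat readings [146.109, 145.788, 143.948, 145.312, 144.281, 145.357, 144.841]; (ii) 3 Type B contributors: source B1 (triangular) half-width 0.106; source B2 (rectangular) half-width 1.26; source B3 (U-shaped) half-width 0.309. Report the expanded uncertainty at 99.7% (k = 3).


mean = (146.109 + 145.788 + 143.948 + 145.312 + 144.281 + 145.357 + 144.841) / 7 = 145.0908571
s = sqrt(sum((x - mean)^2)/(n-1)) = 0.78174792
u_A = s / sqrt(n) = 0.78174792 / sqrt(7) = 0.29547294
u_B1 = 0.106 / sqrt(6) = 0.043274319
u_B2 = 1.26 / sqrt(3) = 0.72746134
u_B3 = 0.309 / sqrt(2) = 0.218496
uc = sqrt(0.29547294^2 + 0.043274319^2 + 0.72746134^2 + 0.218496^2) = 0.81616017
U = k * uc = 3 * 0.81616017
U = 2.4485

2.4485


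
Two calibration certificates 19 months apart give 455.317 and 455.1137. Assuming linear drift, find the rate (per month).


rate = (v2 - v1) / months
= (455.1137 - 455.317) / 19
= -0.2033 / 19
= -0.0107

-0.0107


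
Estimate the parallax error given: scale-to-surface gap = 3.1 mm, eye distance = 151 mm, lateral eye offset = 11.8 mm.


error = h * offset / d
= 3.1 * 11.8 / 151
= 0.2423

0.2423


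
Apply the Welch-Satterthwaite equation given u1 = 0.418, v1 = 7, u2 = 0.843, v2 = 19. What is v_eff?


uc = sqrt(u1^2 + u2^2) = sqrt(0.418^2 + 0.843^2) = 0.94094261
v_eff = uc^4 / (u1^4/v1 + u2^4/v2)
= 0.94094261^4 / (0.418^4/7 + 0.843^4/19)
= 0.78388534 / 0.030941316
v_eff = 25.3346

25.3346


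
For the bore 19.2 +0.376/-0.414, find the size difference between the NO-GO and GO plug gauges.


GO = nominal - lower_tol (smallest hole = maximum material condition)
GO = 19.2 - 0.414 = 18.786
NO-GO = nominal + upper_tol (largest hole = least material condition)
NO-GO = 19.2 + 0.376 = 19.576
spread = NO-GO - GO = 19.576 - 18.786 = 0.7900

0.7900


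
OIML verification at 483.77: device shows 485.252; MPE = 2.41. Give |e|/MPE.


e = indication - reference = 485.252 - 483.77 = 1.4820
|e| = 1.4820
ratio = |e| / MPE = 1.4820 / 2.41
ratio = 0.6149

0.6149


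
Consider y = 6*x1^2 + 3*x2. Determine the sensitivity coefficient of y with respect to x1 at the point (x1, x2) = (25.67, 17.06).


y = 6*x1^2 + 3*x2
dy/dx1 = 2*6*x1
Evaluate at x1 = 25.67: c1 = 12 * 25.67
c1 = 308.0400

308.0400


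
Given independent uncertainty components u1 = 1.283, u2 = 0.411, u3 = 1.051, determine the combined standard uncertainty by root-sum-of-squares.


uc = sqrt(1.283^2 + 0.411^2 + 1.051^2)
uc = sqrt(2.919611)
uc = 1.7087

1.7087


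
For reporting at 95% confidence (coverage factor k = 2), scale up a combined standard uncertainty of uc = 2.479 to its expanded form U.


U = k * uc
U = 2 * 2.479
U = 4.9580

4.9580


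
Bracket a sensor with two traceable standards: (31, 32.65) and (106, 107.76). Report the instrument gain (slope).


slope = (y2 - y1) / (x2 - x1)
= (107.76 - 32.65) / (106 - 31)
= 75.1100 / 75
= 1.0015

1.0015


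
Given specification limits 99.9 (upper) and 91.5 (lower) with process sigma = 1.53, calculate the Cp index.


Cp = (USL - LSL) / (6 * sigma)
= (99.9 - 91.5) / (6 * 1.53)
= 8.4000 / 9.1800
= 0.9150

0.9150


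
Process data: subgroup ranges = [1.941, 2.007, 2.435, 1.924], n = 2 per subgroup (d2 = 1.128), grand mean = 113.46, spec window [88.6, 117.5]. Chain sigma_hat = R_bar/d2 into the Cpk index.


R_bar = (1.941 + 2.007 + 2.435 + 1.924) / 4 = 2.07675
sigma = R_bar / d2 = 2.07675 / 1.128 = 1.8410904
Cp = (USL - LSL)/(6*sigma) = (117.5 - 88.6)/(6*1.8410904) = 2.6162
Cpu = (117.5 - 113.46)/(3*1.8410904) = 0.7315
Cpl = (113.46 - 88.6)/(3*1.8410904) = 4.5010
Cpk = min(Cpu, Cpl) = 0.7315

0.7315


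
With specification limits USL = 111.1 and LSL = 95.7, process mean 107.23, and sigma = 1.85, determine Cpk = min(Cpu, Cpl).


Cpu = (USL - mean) / (3*sigma) = (111.1 - 107.23) / (3*1.85) = 0.6973
Cpl = (mean - LSL) / (3*sigma) = (107.23 - 95.7) / (3*1.85) = 2.0775
Cpk = min(Cpu, Cpl) = 0.6973

0.6973


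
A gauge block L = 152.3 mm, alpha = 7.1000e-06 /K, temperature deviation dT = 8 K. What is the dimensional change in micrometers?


dL = L * alpha * dT
= 152.3 * 7.1000e-06 * 8
= 0.0086506 mm
dL_um = 0.0086506 * 1000 = 8.6506 um

8.6506


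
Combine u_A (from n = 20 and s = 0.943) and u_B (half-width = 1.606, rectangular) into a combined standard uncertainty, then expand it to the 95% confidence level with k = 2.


u_A = s / sqrt(n) = 0.943 / sqrt(20) = 0.21086121
u_B = half_width / sqrt(3) = 1.606 / sqrt(3) = 0.92722453
uc = sqrt(u_A^2 + u_B^2) = sqrt(0.21086121^2 + 0.92722453^2) = 0.95089841
U = k * uc = 2 * 0.95089841
U = 1.9018

1.9018


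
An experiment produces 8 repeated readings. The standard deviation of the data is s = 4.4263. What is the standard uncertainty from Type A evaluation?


u_A = s / sqrt(n)
u_A = 4.4263 / sqrt(8)
u_A = 4.4263 / 2.8284271
u_A = 1.5649

1.5649


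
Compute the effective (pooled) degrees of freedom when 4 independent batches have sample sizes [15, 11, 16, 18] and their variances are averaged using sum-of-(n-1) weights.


nu = sum_i (n_i - 1)
nu = ((15 - 1) + (11 - 1) + (16 - 1) + (18 - 1))
nu = 14 + 10 + 15 + 17
nu = 56

56


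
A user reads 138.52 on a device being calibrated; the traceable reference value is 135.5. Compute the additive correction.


Correction = standard - reading
= 135.5 - 138.52
= -3.0200

-3.0200


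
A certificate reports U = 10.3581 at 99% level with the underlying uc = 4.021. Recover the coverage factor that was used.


k = U / uc
k = 10.3581 / 4.021
k = 2.576

2.576


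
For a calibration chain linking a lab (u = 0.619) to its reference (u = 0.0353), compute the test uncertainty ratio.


TUR = u_lab / u_ref
= 0.619 / 0.0353
= 17.5354

17.5354


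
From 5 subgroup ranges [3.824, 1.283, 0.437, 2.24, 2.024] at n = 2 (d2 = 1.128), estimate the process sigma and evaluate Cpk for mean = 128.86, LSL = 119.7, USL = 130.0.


R_bar = (3.824 + 1.283 + 0.437 + 2.24 + 2.024) / 5 = 1.9616
sigma = R_bar / d2 = 1.9616 / 1.128 = 1.7390071
Cp = (USL - LSL)/(6*sigma) = (130.0 - 119.7)/(6*1.7390071) = 0.9872
Cpu = (130.0 - 128.86)/(3*1.7390071) = 0.2185
Cpl = (128.86 - 119.7)/(3*1.7390071) = 1.7558
Cpk = min(Cpu, Cpl) = 0.2185

0.2185


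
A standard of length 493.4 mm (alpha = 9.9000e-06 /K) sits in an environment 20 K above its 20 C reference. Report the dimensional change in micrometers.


dL = L * alpha * dT
= 493.4 * 9.9000e-06 * 20
= 0.0976932 mm
dL_um = 0.0976932 * 1000 = 97.6932 um

97.6932


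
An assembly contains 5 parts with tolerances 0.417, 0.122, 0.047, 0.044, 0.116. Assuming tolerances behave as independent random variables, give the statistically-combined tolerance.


RSS = sqrt(0.417^2 + 0.122^2 + 0.047^2 + 0.044^2 + 0.116^2)
= sqrt(0.206374)
= 0.4543

0.4543


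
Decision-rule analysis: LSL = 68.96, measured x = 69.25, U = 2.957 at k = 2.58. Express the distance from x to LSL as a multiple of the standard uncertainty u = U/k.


u = U / k = 2.957 / 2.58 = 1.146124
margin = |LSL - x| = |68.96 - 69.25| = 0.29
z = margin / u = 0.29 / 1.146124
z = 0.2530

0.2530


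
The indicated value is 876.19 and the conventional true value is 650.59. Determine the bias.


Systematic error = measured - true
= 876.19 - 650.59
= 225.6000

225.6000


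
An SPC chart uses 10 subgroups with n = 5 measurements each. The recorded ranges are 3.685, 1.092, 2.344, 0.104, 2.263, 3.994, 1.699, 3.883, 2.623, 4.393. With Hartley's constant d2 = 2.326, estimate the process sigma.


R_bar = (3.685 + 1.092 + 2.344 + 0.104 + 2.263 + 3.994 + 1.699 + 3.883 + 2.623 + 4.393) / 10
R_bar = 26.08 / 10 = 2.608
sigma_hat = R_bar / d2 = 2.608 / 2.326 = 1.1212

1.1212


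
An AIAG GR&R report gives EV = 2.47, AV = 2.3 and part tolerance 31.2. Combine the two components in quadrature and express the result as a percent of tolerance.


GRR = sqrt(EV^2 + AV^2) = sqrt(2.47^2 + 2.3^2) = 3.3750407
%GRR = GRR / tol * 100 = 3.3750407 / 31.2 * 100
%GRR = 10.8174

10.8174


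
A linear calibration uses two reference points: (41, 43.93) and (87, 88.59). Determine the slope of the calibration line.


slope = (y2 - y1) / (x2 - x1)
= (88.59 - 43.93) / (87 - 41)
= 44.6600 / 46
= 0.9709

0.9709


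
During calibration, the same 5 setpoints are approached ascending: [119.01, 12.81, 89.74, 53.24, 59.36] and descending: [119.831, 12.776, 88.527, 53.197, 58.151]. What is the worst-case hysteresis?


|119.01 - 119.831| = 0.8210
|12.81 - 12.776| = 0.0340
|89.74 - 88.527| = 1.2130
|53.24 - 53.197| = 0.0430
|59.36 - 58.151| = 1.2090
hysteresis = max(diffs) = 1.2130

1.2130


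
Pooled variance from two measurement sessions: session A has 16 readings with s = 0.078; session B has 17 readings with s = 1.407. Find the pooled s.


s_p = sqrt(((n1-1)*s1^2 + (n2-1)*s2^2) / (n1+n2-2))
numerator = (16-1)*0.078^2 + (17-1)*1.407^2 = 0.09126 + 31.674384 = 31.765644
denominator = 16 + 17 - 2 = 31
s_p^2 = 31.765644 / 31 = 1.0246982
s_p = sqrt(1.0246982) = 1.0123

1.0123


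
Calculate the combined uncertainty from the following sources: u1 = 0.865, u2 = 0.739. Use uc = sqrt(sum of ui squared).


uc = sqrt(0.865^2 + 0.739^2)
uc = sqrt(1.294346)
uc = 1.1377

1.1377


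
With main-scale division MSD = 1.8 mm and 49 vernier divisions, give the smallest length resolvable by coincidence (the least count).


LC = MSD / n_div
= 1.8 / 49
= 0.0367

0.0367


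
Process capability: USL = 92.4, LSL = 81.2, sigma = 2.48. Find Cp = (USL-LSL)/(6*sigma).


Cp = (USL - LSL) / (6 * sigma)
= (92.4 - 81.2) / (6 * 2.48)
= 11.2000 / 14.8800
= 0.7527

0.7527


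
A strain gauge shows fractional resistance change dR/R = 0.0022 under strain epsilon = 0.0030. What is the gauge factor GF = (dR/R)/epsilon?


GF = (dR/R) / epsilon
= 0.0022 / 0.0030
= 0.7333

0.7333


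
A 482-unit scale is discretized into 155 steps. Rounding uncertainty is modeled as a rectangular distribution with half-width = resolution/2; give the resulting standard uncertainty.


resolution = range / divisions
resolution = 482 / 155 = 3.1096774
u_res = resolution / (2*sqrt(3))
u_res = 3.1096774 / 3.4641016
u_res = 0.8977

0.8977


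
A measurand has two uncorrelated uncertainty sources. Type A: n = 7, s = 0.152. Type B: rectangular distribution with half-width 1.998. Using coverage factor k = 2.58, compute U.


u_A = s / sqrt(n) = 0.152 / sqrt(7) = 0.0574506
u_B = half_width / sqrt(3) = 1.998 / sqrt(3) = 1.1535458
uc = sqrt(u_A^2 + u_B^2) = sqrt(0.0574506^2 + 1.1535458^2) = 1.1549755
U = k * uc = 2.58 * 1.1549755
U = 2.9798

2.9798


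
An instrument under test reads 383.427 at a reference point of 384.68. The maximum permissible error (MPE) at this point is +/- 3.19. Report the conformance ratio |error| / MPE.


e = indication - reference = 383.427 - 384.68 = -1.2530
|e| = 1.2530
ratio = |e| / MPE = 1.2530 / 3.19
ratio = 0.3928

0.3928


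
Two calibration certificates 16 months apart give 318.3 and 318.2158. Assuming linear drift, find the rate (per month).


rate = (v2 - v1) / months
= (318.2158 - 318.3) / 16
= -0.0842 / 16
= -0.0053

-0.0053


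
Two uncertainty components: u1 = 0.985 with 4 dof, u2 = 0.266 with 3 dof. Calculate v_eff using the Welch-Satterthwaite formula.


uc = sqrt(u1^2 + u2^2) = sqrt(0.985^2 + 0.266^2) = 1.0202848
v_eff = uc^4 / (u1^4/v1 + u2^4/v2)
= 1.0202848^4 / (0.985^4/4 + 0.266^4/3)
= 1.0836416 / 0.23700294
v_eff = 4.5723

4.5723


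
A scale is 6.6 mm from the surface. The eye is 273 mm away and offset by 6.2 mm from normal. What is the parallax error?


error = h * offset / d
= 6.6 * 6.2 / 273
= 0.1499

0.1499


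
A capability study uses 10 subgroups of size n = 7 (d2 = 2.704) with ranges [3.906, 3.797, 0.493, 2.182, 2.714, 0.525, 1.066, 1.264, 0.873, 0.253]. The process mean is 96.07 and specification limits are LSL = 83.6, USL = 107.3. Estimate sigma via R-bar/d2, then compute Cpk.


R_bar = (3.906 + 3.797 + 0.493 + 2.182 + 2.714 + 0.525 + 1.066 + 1.264 + 0.873 + 0.253) / 10 = 1.7073
sigma = R_bar / d2 = 1.7073 / 2.704 = 0.63139793
Cp = (USL - LSL)/(6*sigma) = (107.3 - 83.6)/(6*0.63139793) = 6.2560
Cpu = (107.3 - 96.07)/(3*0.63139793) = 5.9286
Cpl = (96.07 - 83.6)/(3*0.63139793) = 6.5833
Cpk = min(Cpu, Cpl) = 5.9286

5.9286


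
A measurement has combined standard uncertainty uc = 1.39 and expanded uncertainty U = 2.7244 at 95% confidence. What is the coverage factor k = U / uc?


k = U / uc
k = 2.7244 / 1.39
k = 1.96

1.96


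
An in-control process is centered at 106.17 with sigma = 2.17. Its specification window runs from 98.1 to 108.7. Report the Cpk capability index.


Cpu = (USL - mean) / (3*sigma) = (108.7 - 106.17) / (3*2.17) = 0.3886
Cpl = (mean - LSL) / (3*sigma) = (106.17 - 98.1) / (3*2.17) = 1.2396
Cpk = min(Cpu, Cpl) = 0.3886

0.3886


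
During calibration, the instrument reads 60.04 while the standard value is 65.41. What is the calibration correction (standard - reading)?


Correction = standard - reading
= 65.41 - 60.04
= 5.3700

5.3700


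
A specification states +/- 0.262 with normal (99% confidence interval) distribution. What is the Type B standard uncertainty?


u_B = half_width / 2.576
u_B = 0.262 / 2.576
u_B = 0.1017

0.1017


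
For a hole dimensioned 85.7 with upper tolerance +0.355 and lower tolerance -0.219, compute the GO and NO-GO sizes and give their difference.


GO = nominal - lower_tol (smallest hole = maximum material condition)
GO = 85.7 - 0.219 = 85.481
NO-GO = nominal + upper_tol (largest hole = least material condition)
NO-GO = 85.7 + 0.355 = 86.055
spread = NO-GO - GO = 86.055 - 85.481 = 0.5740

0.5740


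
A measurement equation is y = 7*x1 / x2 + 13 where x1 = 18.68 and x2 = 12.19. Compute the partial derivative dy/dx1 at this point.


y = 7*x1 / x2 + 13
dy/dx1 = 7/x2
Evaluate at x2 = 12.19: c1 = 7 / 12.19
c1 = 0.5742

0.5742


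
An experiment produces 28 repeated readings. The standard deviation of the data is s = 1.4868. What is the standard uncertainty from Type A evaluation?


u_A = s / sqrt(n)
u_A = 1.4868 / sqrt(28)
u_A = 1.4868 / 5.2915026
u_A = 0.2810

0.2810


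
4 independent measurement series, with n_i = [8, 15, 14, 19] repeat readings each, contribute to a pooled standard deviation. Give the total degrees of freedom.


nu = sum_i (n_i - 1)
nu = ((8 - 1) + (15 - 1) + (14 - 1) + (19 - 1))
nu = 7 + 14 + 13 + 18
nu = 52

52


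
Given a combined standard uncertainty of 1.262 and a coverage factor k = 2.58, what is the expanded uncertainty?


U = k * uc
U = 2.58 * 1.262
U = 3.2560

3.2560


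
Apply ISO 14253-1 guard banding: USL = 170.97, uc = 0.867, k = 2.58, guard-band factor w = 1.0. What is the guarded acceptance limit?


U = k * uc = 2.58 * 0.867 = 2.23686
guard band g = w * U = 1.0 * 2.23686 = 2.23686
AL = USL - g = 170.97 - 2.23686
AL = 168.7331

168.7331


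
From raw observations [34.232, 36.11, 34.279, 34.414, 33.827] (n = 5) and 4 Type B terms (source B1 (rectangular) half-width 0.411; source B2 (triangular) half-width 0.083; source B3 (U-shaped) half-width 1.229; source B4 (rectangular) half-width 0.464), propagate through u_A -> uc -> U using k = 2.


mean = (34.232 + 36.11 + 34.279 + 34.414 + 33.827) / 5 = 34.5724
s = sqrt(sum((x - mean)^2)/(n-1)) = 0.88697255
u_A = s / sqrt(n) = 0.88697255 / sqrt(5) = 0.39666618
u_B1 = 0.411 / sqrt(3) = 0.23729096
u_B2 = 0.083 / sqrt(6) = 0.033884608
u_B3 = 1.229 / sqrt(2) = 0.86903423
u_B4 = 0.464 / sqrt(3) = 0.26789052
uc = sqrt(0.39666618^2 + 0.23729096^2 + 0.033884608^2 + 0.86903423^2 + 0.26789052^2) = 1.0206787
U = k * uc = 2 * 1.0206787
U = 2.0414

2.0414


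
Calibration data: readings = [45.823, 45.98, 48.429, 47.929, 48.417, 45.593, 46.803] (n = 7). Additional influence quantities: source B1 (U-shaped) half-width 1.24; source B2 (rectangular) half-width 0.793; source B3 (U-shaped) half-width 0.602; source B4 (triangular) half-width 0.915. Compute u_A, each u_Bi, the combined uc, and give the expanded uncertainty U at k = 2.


mean = (45.823 + 45.98 + 48.429 + 47.929 + 48.417 + 45.593 + 46.803) / 7 = 46.99628571
s = sqrt(sum((x - mean)^2)/(n-1)) = 1.2488035
u_A = s / sqrt(n) = 1.2488035 / sqrt(7) = 0.47200336
u_B1 = 1.24 / sqrt(2) = 0.87681241
u_B2 = 0.793 / sqrt(3) = 0.45783876
u_B3 = 0.602 / sqrt(2) = 0.42567828
u_B4 = 0.915 / sqrt(6) = 0.37354719
uc = sqrt(0.47200336^2 + 0.87681241^2 + 0.45783876^2 + 0.42567828^2 + 0.37354719^2) = 1.2336705
U = k * uc = 2 * 1.2336705
U = 2.4673

2.4673


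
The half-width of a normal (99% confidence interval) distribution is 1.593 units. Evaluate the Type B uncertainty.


u_B = half_width / 2.576
u_B = 1.593 / 2.576
u_B = 0.6184

0.6184


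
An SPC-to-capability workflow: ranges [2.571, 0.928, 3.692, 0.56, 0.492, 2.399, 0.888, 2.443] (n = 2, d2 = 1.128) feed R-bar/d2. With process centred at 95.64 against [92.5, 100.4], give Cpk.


R_bar = (2.571 + 0.928 + 3.692 + 0.56 + 0.492 + 2.399 + 0.888 + 2.443) / 8 = 1.746625
sigma = R_bar / d2 = 1.746625 / 1.128 = 1.5484264
Cp = (USL - LSL)/(6*sigma) = (100.4 - 92.5)/(6*1.5484264) = 0.8503
Cpu = (100.4 - 95.64)/(3*1.5484264) = 1.0247
Cpl = (95.64 - 92.5)/(3*1.5484264) = 0.6760
Cpk = min(Cpu, Cpl) = 0.6760

0.6760


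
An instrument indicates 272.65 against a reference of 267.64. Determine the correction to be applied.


Correction = standard - reading
= 267.64 - 272.65
= -5.0100

-5.0100


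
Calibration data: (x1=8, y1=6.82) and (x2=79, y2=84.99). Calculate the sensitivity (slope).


slope = (y2 - y1) / (x2 - x1)
= (84.99 - 6.82) / (79 - 8)
= 78.1700 / 71
= 1.1010

1.1010


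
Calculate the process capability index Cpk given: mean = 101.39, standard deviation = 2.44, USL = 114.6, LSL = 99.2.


Cpu = (USL - mean) / (3*sigma) = (114.6 - 101.39) / (3*2.44) = 1.8046
Cpl = (mean - LSL) / (3*sigma) = (101.39 - 99.2) / (3*2.44) = 0.2992
Cpk = min(Cpu, Cpl) = 0.2992

0.2992


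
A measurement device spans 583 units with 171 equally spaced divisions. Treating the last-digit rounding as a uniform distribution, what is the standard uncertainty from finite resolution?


resolution = range / divisions
resolution = 583 / 171 = 3.4093567
u_res = resolution / (2*sqrt(3))
u_res = 3.4093567 / 3.4641016
u_res = 0.9842

0.9842


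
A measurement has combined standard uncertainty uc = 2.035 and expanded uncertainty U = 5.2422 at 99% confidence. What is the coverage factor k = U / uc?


k = U / uc
k = 5.2422 / 2.035
k = 2.576

2.576


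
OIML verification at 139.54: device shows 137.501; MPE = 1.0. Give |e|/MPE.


e = indication - reference = 137.501 - 139.54 = -2.0390
|e| = 2.0390
ratio = |e| / MPE = 2.0390 / 1.0
ratio = 2.0390

2.0390


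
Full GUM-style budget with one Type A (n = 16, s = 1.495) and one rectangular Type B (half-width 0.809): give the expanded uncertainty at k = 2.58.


u_A = s / sqrt(n) = 1.495 / sqrt(16) = 0.37375
u_B = half_width / sqrt(3) = 0.809 / sqrt(3) = 0.46707637
uc = sqrt(u_A^2 + u_B^2) = sqrt(0.37375^2 + 0.46707637^2) = 0.59820515
U = k * uc = 2.58 * 0.59820515
U = 1.5434

1.5434


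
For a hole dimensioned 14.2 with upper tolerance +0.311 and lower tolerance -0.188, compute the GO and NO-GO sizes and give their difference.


GO = nominal - lower_tol (smallest hole = maximum material condition)
GO = 14.2 - 0.188 = 14.012
NO-GO = nominal + upper_tol (largest hole = least material condition)
NO-GO = 14.2 + 0.311 = 14.511
spread = NO-GO - GO = 14.511 - 14.012 = 0.4990

0.4990


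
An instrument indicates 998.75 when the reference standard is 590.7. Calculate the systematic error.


Systematic error = measured - true
= 998.75 - 590.7
= 408.0500

408.0500


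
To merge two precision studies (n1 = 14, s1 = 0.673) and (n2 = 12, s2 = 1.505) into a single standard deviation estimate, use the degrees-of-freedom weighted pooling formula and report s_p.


s_p = sqrt(((n1-1)*s1^2 + (n2-1)*s2^2) / (n1+n2-2))
numerator = (14-1)*0.673^2 + (12-1)*1.505^2 = 5.888077 + 24.915275 = 30.803352
denominator = 14 + 12 - 2 = 24
s_p^2 = 30.803352 / 24 = 1.283473
s_p = sqrt(1.283473) = 1.1329

1.1329


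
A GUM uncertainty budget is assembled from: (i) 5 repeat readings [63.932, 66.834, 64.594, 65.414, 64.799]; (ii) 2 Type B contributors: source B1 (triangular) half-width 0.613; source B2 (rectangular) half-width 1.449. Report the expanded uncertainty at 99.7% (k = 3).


mean = (63.932 + 66.834 + 64.594 + 65.414 + 64.799) / 5 = 65.1146
s = sqrt(sum((x - mean)^2)/(n-1)) = 1.0971722
u_A = s / sqrt(n) = 1.0971722 / sqrt(5) = 0.49067032
u_B1 = 0.613 / sqrt(6) = 0.2502562
u_B2 = 1.449 / sqrt(3) = 0.83658054
uc = sqrt(0.49067032^2 + 0.2502562^2 + 0.83658054^2) = 1.0016249
U = k * uc = 3 * 1.0016249
U = 3.0049

3.0049


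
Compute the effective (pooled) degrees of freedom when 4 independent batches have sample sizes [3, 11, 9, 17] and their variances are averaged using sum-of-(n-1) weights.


nu = sum_i (n_i - 1)
nu = ((3 - 1) + (11 - 1) + (9 - 1) + (17 - 1))
nu = 2 + 10 + 8 + 16
nu = 36

36


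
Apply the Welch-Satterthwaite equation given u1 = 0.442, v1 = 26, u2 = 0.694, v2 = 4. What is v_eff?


uc = sqrt(u1^2 + u2^2) = sqrt(0.442^2 + 0.694^2) = 0.8228001
v_eff = uc^4 / (u1^4/v1 + u2^4/v2)
= 0.8228001^4 / (0.442^4/26 + 0.694^4/4)
= 0.45832901 / 0.059461274
v_eff = 7.7080

7.7080


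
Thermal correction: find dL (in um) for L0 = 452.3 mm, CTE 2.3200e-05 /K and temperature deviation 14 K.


dL = L * alpha * dT
= 452.3 * 2.3200e-05 * 14
= 0.1469070 mm
dL_um = 0.1469070 * 1000 = 146.9070 um

146.9070


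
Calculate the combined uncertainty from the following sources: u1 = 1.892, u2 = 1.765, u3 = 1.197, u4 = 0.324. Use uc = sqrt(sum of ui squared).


uc = sqrt(1.892^2 + 1.765^2 + 1.197^2 + 0.324^2)
uc = sqrt(8.232674)
uc = 2.8693

2.8693


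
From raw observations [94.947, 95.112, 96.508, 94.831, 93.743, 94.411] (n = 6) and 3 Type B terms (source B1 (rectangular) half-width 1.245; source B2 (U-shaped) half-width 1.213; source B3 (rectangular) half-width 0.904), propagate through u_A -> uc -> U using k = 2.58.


mean = (94.947 + 95.112 + 96.508 + 94.831 + 93.743 + 94.411) / 6 = 94.92533333
s = sqrt(sum((x - mean)^2)/(n-1)) = 0.91776874
u_A = s / sqrt(n) = 0.91776874 / sqrt(6) = 0.37467752
u_B1 = 1.245 / sqrt(3) = 0.71880109
u_B2 = 1.213 / sqrt(2) = 0.85772053
u_B3 = 0.904 / sqrt(3) = 0.52192464
uc = sqrt(0.37467752^2 + 0.71880109^2 + 0.85772053^2 + 0.52192464^2) = 1.2904062
U = k * uc = 2.58 * 1.2904062
U = 3.3292

3.3292


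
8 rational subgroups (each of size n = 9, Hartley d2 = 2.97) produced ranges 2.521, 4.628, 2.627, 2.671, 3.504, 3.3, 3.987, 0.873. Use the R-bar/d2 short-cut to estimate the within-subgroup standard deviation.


R_bar = (2.521 + 4.628 + 2.627 + 2.671 + 3.504 + 3.3 + 3.987 + 0.873) / 8
R_bar = 24.111 / 8 = 3.013875
sigma_hat = R_bar / d2 = 3.013875 / 2.97 = 1.0148

1.0148


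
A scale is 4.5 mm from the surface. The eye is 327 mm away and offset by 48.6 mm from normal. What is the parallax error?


error = h * offset / d
= 4.5 * 48.6 / 327
= 0.6688

0.6688


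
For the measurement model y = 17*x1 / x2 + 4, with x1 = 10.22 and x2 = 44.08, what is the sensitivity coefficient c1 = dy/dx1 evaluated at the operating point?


y = 17*x1 / x2 + 4
dy/dx1 = 17/x2
Evaluate at x2 = 44.08: c1 = 17 / 44.08
c1 = 0.3857

0.3857


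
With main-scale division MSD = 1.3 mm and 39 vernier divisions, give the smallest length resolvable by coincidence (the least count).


LC = MSD / n_div
= 1.3 / 39
= 0.0333

0.0333


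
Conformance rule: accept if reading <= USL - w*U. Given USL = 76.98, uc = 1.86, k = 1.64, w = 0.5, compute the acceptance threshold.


U = k * uc = 1.64 * 1.86 = 3.0504
guard band g = w * U = 0.5 * 3.0504 = 1.5252
AL = USL - g = 76.98 - 1.5252
AL = 75.4548

75.4548


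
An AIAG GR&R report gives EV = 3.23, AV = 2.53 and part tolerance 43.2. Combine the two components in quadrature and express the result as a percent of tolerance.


GRR = sqrt(EV^2 + AV^2) = sqrt(3.23^2 + 2.53^2) = 4.1029014
%GRR = GRR / tol * 100 = 4.1029014 / 43.2 * 100
%GRR = 9.4975

9.4975


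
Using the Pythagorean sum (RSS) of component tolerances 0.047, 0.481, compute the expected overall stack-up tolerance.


RSS = sqrt(0.047^2 + 0.481^2)
= sqrt(0.23357)
= 0.4833

0.4833


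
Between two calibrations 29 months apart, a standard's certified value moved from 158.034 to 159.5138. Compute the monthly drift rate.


rate = (v2 - v1) / months
= (159.5138 - 158.034) / 29
= 1.4798 / 29
= 0.0510

0.0510


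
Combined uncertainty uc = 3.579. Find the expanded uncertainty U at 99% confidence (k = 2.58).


U = k * uc
U = 2.58 * 3.579
U = 9.2338

9.2338


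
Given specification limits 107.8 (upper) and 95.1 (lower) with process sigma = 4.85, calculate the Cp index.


Cp = (USL - LSL) / (6 * sigma)
= (107.8 - 95.1) / (6 * 4.85)
= 12.7000 / 29.1000
= 0.4364

0.4364


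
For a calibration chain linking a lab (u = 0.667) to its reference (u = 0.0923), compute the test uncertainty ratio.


TUR = u_lab / u_ref
= 0.667 / 0.0923
= 7.2264

7.2264


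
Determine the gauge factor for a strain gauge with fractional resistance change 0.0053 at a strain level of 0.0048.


GF = (dR/R) / epsilon
= 0.0053 / 0.0048
= 1.1042

1.1042


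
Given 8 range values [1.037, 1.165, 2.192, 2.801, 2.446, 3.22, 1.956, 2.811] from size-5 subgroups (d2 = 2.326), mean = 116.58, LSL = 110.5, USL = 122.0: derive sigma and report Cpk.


R_bar = (1.037 + 1.165 + 2.192 + 2.801 + 2.446 + 3.22 + 1.956 + 2.811) / 8 = 2.2035
sigma = R_bar / d2 = 2.2035 / 2.326 = 0.94733448
Cp = (USL - LSL)/(6*sigma) = (122.0 - 110.5)/(6*0.94733448) = 2.0232
Cpu = (122.0 - 116.58)/(3*0.94733448) = 1.9071
Cpl = (116.58 - 110.5)/(3*0.94733448) = 2.1393
Cpk = min(Cpu, Cpl) = 1.9071

1.9071


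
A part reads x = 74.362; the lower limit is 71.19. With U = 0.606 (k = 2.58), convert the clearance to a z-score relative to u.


u = U / k = 0.606 / 2.58 = 0.23488372
margin = |LSL - x| = |71.19 - 74.362| = 3.172
z = margin / u = 3.172 / 0.23488372
z = 13.5046

13.5046


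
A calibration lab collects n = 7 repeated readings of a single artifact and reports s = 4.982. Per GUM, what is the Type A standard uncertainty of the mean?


u_A = s / sqrt(n)
u_A = 4.982 / sqrt(7)
u_A = 4.982 / 2.6457513
u_A = 1.8830

1.8830


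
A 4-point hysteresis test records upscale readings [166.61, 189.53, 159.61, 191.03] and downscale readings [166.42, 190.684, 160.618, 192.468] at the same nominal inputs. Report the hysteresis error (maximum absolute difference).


|166.61 - 166.42| = 0.1900
|189.53 - 190.684| = 1.1540
|159.61 - 160.618| = 1.0080
|191.03 - 192.468| = 1.4380
hysteresis = max(diffs) = 1.4380

1.4380


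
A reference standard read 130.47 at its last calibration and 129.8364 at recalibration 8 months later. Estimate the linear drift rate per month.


rate = (v2 - v1) / months
= (129.8364 - 130.47) / 8
= -0.6336 / 8
= -0.0792

-0.0792


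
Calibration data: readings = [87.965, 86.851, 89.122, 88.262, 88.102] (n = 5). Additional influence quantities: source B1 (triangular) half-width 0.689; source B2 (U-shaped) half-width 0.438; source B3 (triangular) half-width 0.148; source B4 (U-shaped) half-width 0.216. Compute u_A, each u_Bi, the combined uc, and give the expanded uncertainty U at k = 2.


mean = (87.965 + 86.851 + 89.122 + 88.262 + 88.102) / 5 = 88.0604
s = sqrt(sum((x - mean)^2)/(n-1)) = 0.81257572
u_A = s / sqrt(n) = 0.81257572 / sqrt(5) = 0.36339491
u_B1 = 0.689 / sqrt(6) = 0.28128307
u_B2 = 0.438 / sqrt(2) = 0.30971277
u_B3 = 0.148 / sqrt(6) = 0.060420747
u_B4 = 0.216 / sqrt(2) = 0.15273506
uc = sqrt(0.36339491^2 + 0.28128307^2 + 0.30971277^2 + 0.060420747^2 + 0.15273506^2) = 0.57799368
U = k * uc = 2 * 0.57799368
U = 1.1560

1.1560


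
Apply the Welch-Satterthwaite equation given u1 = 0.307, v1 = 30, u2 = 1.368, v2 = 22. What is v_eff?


uc = sqrt(u1^2 + u2^2) = sqrt(0.307^2 + 1.368^2) = 1.4020246
v_eff = uc^4 / (u1^4/v1 + u2^4/v2)
= 1.4020246^4 / (0.307^4/30 + 1.368^4/22)
= 3.8638703 / 0.15948827
v_eff = 24.2267

24.2267
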